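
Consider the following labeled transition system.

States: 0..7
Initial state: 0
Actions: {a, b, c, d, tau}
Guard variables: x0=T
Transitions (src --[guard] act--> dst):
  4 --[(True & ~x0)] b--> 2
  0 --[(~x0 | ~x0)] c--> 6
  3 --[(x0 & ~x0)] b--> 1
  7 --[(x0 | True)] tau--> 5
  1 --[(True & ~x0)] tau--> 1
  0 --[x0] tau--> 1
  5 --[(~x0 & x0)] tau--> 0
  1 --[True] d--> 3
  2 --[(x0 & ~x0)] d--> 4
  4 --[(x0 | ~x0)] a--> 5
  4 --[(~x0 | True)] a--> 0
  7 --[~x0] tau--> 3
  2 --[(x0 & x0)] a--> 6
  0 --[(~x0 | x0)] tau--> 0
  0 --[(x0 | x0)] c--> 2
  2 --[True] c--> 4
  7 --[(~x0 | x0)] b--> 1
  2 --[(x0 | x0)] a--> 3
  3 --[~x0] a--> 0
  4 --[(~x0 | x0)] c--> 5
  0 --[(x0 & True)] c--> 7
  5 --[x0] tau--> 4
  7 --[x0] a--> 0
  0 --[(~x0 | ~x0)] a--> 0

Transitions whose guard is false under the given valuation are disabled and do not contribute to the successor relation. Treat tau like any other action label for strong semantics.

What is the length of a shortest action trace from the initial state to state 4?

Layered search for 4:
  L0 = {0}
  L1 = {1,2,7}
  L2 = {3,4,5,6}
4 enters at depth 2; path c·c

Answer: 2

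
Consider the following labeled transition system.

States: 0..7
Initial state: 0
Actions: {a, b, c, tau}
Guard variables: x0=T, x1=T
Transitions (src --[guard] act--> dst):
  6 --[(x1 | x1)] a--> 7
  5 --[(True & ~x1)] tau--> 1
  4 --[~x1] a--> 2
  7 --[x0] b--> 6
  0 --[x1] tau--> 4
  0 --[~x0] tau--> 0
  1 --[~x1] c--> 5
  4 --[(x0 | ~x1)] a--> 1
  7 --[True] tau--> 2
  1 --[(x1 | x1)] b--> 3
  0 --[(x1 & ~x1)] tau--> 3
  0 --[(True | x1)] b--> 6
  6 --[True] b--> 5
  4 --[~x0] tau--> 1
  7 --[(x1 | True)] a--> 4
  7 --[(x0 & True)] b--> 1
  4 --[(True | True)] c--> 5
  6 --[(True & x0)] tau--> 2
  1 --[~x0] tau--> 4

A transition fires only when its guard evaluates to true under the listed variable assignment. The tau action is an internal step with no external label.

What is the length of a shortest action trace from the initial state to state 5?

Answer: 2

Trace:
Layered search for 5:
  Layer 0: {0}
  Layer 1: {4,6}
  Layer 2: {1,2,5,7}
first hit 5 at d=2 via b·b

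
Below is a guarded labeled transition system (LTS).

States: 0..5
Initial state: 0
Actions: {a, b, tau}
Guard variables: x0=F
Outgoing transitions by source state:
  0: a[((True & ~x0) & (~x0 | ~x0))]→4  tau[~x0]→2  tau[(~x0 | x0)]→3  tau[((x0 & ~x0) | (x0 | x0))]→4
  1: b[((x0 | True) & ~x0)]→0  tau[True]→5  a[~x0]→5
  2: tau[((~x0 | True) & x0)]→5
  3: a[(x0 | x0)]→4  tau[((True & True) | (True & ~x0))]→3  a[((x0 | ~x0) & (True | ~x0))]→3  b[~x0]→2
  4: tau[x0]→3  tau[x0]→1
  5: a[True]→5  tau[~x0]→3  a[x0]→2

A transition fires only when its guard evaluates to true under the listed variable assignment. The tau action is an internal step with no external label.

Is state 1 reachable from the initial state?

Answer: UNREACHABLE

Trace:
11 transition(s) survive guard evaluation.
L0 = {0}
L1 = {2,3,4}  now seen {0,2,3,4}
R = {0,2,3,4}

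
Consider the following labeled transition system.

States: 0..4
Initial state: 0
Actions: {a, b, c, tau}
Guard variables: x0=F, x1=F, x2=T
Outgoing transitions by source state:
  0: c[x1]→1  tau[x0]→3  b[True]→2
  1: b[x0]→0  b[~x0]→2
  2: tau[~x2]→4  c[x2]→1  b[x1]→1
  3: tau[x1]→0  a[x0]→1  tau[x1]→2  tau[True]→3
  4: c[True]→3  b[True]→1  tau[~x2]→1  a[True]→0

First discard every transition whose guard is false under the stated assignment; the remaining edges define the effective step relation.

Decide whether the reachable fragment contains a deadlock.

Answer: DEADLOCK-FREE

Trace:
R = {0,1,2}
  0: b→2  [deg 1]
  1: b→2  [deg 1]
  2: c→1  [deg 1]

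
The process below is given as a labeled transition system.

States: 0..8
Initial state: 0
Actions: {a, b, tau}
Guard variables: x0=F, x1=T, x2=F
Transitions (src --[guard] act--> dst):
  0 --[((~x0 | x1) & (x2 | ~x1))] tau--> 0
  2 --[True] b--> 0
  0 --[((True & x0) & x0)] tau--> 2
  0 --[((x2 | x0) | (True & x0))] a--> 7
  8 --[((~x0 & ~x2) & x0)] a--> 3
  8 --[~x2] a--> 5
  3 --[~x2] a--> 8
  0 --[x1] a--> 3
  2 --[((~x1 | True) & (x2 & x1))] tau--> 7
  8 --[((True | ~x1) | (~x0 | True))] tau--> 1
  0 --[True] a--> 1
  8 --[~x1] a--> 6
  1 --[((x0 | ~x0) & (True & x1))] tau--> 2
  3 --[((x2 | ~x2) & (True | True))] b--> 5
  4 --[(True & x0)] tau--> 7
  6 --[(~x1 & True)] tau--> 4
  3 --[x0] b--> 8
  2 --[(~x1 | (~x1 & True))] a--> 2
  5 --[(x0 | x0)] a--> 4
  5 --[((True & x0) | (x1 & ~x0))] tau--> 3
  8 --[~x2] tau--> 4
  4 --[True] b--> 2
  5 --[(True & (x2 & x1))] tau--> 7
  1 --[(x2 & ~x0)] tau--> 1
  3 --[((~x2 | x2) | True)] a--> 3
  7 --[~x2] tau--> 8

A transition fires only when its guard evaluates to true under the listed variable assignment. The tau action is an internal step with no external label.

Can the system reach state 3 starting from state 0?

Answer: REACHABLE

Analysis:
Guard filter leaves 13 enabled edge(s).
Layer 0: {0}
Layer 1: {1,3}  now seen {0,1,3}
Layer 2: {2,5,8}  now seen {0,1,2,3,5,8}
Layer 3: {4}  now seen {0,1,2,3,4,5,8}
Reach set: {0,1,2,3,4,5,8}
trace reaching 3: a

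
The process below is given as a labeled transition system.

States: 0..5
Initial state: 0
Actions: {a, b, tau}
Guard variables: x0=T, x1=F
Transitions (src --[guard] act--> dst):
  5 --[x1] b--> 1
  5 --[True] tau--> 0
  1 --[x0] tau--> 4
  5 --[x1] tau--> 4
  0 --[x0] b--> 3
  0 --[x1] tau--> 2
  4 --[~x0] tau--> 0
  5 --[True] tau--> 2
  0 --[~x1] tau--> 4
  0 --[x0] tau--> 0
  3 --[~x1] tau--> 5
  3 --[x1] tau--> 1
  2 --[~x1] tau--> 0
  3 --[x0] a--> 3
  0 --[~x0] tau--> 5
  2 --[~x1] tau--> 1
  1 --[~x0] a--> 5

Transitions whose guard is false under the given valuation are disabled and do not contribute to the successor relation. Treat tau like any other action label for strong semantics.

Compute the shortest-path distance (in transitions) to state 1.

Answer: 4

Working:
Layered search for 1:
  depth 0: {0}
  depth 1: {3,4}
  depth 2: {5}
  depth 3: {2}
  depth 4: {1}
first hit 1 at d=4 via b·tau·tau·tau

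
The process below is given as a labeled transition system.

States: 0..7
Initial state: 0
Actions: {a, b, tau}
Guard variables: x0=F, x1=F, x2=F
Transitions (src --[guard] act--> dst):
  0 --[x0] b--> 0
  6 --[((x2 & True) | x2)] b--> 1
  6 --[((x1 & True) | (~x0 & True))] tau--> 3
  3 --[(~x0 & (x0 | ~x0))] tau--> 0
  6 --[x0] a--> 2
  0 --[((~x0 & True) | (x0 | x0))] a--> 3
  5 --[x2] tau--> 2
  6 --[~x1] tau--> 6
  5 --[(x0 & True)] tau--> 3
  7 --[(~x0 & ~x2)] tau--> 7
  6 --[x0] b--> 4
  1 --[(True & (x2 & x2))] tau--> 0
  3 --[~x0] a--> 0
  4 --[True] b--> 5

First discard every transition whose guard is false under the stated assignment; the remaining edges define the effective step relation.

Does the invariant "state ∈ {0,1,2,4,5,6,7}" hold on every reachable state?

Allowed set {0,1,2,4,5,6,7}
Reach set: {0,3}
  0: ✓
  3: outside
reach 3 via a — violates

Answer: INVARIANT VIOLATED at state 3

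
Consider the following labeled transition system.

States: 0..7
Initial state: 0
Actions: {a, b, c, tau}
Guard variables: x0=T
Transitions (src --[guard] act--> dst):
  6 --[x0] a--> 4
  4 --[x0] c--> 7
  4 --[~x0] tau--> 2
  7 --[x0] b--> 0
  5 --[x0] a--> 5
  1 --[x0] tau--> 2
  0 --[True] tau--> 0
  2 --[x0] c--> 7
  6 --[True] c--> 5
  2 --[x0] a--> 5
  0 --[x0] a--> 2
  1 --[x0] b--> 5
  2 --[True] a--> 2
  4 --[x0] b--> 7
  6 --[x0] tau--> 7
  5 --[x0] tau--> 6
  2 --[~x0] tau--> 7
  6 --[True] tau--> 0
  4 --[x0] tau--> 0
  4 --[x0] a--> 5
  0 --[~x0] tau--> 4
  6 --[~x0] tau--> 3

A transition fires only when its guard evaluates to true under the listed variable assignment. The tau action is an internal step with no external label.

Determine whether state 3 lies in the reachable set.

Guard filter leaves 18 enabled edge(s).
depth 0: {0}
depth 1: {2}  now seen {0,2}
depth 2: {5,7}  now seen {0,2,5,7}
depth 3: {6}  now seen {0,2,5,6,7}
depth 4: {4}  now seen {0,2,4,5,6,7}
Reach set: {0,2,4,5,6,7}

Answer: UNREACHABLE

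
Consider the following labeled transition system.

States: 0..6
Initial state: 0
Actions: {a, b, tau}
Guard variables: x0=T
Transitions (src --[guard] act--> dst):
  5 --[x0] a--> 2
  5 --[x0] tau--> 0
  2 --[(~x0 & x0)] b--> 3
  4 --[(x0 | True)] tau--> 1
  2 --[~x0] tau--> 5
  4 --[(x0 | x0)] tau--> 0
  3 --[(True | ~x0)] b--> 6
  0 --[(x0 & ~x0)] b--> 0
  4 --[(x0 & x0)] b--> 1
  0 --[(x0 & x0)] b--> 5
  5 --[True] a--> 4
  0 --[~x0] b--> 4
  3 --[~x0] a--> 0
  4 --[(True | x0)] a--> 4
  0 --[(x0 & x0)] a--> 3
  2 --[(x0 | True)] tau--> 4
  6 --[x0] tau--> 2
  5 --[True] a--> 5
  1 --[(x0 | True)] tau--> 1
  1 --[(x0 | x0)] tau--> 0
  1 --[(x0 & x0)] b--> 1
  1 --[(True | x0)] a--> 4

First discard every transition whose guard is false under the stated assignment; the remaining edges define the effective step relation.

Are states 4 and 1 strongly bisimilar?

Bisimulation quotient by refinement:
  round 0: {{0,1,2,3,4,5,6}}
  round 1: {{0},{1,4},{2,6},{3},{5}}
  round 2: {{0},{1,4},{2},{3},{5},{6}}
Fixed point at round 3; 6 class(es).
4∈{1,4}, 1∈{1,4}

Answer: BISIMILAR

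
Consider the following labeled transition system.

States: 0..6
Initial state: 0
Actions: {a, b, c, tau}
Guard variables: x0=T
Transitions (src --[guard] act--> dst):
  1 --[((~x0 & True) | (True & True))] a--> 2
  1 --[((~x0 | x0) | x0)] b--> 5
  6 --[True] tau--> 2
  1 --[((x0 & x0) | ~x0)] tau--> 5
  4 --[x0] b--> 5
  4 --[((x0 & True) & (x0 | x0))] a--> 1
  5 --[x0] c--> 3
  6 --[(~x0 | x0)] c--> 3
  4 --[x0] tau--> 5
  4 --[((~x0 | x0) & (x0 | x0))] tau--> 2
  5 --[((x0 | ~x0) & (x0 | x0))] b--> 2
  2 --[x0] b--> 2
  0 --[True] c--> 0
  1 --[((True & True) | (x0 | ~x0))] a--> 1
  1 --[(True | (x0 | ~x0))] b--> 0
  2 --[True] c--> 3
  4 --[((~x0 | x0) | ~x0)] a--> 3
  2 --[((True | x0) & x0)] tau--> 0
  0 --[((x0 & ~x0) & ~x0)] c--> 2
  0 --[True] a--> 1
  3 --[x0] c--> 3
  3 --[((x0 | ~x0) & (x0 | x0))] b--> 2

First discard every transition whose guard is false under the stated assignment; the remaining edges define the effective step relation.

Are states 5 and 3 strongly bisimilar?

Answer: BISIMILAR

Analysis:
Refine partition for ~:
  π0 = {{0,1,2,3,4,5,6}}
  π1 = {{0},{1,4},{2},{3,5},{6}}
  π2 = {{0},{1},{2},{3,5},{4},{6}}
6 equivalence class(es) (converged in 3)
5∈{3,5}, 3∈{3,5}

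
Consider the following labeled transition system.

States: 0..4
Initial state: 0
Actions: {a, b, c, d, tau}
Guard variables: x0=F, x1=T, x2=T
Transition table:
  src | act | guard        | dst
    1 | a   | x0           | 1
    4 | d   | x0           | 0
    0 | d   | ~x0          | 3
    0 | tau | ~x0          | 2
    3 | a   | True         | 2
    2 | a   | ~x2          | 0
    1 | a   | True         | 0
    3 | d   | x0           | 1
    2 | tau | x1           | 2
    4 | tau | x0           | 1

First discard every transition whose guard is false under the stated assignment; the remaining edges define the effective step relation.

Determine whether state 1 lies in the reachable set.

Answer: UNREACHABLE

Analysis:
Guard filter leaves 5 enabled edge(s).
L0 = {0}
L1 = {2,3}  now seen {0,2,3}
Reach set: {0,2,3}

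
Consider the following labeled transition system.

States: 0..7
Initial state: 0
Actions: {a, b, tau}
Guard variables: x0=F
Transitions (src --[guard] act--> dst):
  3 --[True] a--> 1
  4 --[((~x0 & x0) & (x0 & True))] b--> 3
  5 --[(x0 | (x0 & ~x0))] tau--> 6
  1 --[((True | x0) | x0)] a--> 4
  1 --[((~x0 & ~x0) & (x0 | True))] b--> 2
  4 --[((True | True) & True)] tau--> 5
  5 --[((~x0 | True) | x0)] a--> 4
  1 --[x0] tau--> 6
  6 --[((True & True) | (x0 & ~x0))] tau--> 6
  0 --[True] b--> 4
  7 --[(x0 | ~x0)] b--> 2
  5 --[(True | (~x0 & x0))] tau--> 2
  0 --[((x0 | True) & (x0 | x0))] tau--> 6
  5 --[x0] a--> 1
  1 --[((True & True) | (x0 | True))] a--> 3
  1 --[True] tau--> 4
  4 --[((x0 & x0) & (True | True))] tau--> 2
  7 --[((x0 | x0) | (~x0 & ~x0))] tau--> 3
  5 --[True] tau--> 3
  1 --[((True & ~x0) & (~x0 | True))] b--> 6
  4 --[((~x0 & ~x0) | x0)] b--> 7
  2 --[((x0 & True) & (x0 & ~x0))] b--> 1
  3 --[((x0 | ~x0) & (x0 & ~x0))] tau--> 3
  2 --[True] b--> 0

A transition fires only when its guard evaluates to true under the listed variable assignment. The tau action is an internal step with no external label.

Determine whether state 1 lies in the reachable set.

After dropping false guards: 16 live edges.
depth 0: {0}
depth 1: {4}  cumulative {0,4}
depth 2: {5,7}  cumulative {0,4,5,7}
depth 3: {2,3}  cumulative {0,2,3,4,5,7}
depth 4: {1}  cumulative {0,1,2,3,4,5,7}
depth 5: {6}  cumulative {0,1,2,3,4,5,6,7}
Reach set: {0,1,2,3,4,5,6,7}
witness 1: b·tau·tau·a

Answer: REACHABLE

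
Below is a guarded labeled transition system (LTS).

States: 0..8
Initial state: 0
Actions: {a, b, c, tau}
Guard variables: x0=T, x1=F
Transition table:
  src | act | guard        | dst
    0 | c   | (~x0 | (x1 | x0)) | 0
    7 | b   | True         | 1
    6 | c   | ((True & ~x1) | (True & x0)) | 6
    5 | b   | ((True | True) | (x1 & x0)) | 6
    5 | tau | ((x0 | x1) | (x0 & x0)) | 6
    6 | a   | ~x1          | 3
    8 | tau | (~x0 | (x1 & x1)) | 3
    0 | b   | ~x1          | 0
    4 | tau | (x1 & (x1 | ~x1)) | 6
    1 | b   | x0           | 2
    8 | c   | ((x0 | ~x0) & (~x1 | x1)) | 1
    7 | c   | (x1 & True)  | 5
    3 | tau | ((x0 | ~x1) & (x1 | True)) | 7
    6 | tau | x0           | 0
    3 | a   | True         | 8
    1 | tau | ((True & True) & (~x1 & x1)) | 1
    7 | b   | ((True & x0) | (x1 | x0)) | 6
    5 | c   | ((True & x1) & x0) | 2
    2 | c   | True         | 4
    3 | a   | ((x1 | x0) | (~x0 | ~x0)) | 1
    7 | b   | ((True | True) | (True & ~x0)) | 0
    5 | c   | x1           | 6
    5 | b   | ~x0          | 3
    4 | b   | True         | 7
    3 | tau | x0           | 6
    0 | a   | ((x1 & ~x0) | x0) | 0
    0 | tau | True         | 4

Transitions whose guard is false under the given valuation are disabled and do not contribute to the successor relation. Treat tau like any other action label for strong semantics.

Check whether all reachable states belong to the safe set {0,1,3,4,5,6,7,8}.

Safe = {0,1,3,4,5,6,7,8}
Reachable = {0,1,2,3,4,6,7,8}
  0: ✓
  1: ✓
  2: ✗ unsafe
  3: ✓
  4: ✓
  6: ✓
  7: ✓
  8: ✓
counterexample path to 2: tau·b·b·b

Answer: INVARIANT VIOLATED at state 2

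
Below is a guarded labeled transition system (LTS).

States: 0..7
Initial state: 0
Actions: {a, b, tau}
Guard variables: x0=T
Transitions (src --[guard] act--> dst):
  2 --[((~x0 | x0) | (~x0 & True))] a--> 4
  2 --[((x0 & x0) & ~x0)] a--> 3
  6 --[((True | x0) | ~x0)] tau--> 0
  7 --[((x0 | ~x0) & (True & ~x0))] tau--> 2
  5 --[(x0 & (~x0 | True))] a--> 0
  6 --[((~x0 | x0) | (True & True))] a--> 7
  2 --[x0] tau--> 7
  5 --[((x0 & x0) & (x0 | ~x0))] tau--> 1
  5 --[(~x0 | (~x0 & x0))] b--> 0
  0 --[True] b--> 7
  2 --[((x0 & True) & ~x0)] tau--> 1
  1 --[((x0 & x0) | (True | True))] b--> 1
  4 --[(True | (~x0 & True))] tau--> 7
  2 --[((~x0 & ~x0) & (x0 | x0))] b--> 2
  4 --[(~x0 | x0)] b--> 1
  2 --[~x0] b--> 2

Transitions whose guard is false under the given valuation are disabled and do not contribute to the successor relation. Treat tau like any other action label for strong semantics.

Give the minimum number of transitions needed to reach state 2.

Answer: UNREACHABLE

Trace:
BFS to 2:
  Layer 0: {0}
  Layer 1: {7}
2 never appears.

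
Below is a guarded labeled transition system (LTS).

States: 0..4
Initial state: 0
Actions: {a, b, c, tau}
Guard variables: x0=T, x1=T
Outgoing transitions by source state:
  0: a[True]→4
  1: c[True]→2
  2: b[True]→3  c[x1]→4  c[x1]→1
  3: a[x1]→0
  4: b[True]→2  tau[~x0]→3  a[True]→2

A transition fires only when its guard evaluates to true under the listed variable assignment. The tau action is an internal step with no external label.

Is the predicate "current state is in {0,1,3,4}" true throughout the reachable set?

Allowed set {0,1,3,4}
Reachable = {0,1,2,3,4}
  0: ✓
  1: ✓
  2: outside
  3: ✓
  4: ✓
reach 2 via a·b — violates

Answer: INVARIANT VIOLATED at state 2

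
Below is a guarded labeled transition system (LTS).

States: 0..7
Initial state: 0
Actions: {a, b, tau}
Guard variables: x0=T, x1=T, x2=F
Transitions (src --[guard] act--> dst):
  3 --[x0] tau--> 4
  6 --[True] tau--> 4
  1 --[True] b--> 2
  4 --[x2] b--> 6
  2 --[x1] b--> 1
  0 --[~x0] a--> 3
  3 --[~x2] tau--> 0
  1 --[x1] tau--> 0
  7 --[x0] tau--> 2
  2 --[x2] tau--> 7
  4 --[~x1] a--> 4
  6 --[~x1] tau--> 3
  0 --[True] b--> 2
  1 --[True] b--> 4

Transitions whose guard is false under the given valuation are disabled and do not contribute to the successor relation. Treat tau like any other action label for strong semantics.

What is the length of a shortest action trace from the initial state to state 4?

BFS to 4:
  Layer 0: {0}
  Layer 1: {2}
  Layer 2: {1}
  Layer 3: {4}
depth(4)=3, e.g. b·b·b

Answer: 3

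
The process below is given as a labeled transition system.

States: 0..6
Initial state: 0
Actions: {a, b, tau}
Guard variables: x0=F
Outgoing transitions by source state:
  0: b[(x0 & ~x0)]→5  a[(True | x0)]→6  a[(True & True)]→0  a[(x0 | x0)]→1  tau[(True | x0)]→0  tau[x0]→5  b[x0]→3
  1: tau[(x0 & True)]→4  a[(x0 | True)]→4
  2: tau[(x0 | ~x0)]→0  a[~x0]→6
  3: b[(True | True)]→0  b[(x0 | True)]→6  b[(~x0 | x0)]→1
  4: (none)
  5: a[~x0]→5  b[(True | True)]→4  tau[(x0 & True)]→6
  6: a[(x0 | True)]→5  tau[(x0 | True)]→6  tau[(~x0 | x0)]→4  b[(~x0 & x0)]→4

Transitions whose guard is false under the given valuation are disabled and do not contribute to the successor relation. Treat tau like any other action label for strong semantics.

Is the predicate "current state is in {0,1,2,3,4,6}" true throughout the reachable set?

Safe = {0,1,2,3,4,6}
Reachable = {0,4,5,6}
  0: ok
  4: ok
  5: ✗ unsafe
  6: ok
counterexample path to 5: a·a

Answer: INVARIANT VIOLATED at state 5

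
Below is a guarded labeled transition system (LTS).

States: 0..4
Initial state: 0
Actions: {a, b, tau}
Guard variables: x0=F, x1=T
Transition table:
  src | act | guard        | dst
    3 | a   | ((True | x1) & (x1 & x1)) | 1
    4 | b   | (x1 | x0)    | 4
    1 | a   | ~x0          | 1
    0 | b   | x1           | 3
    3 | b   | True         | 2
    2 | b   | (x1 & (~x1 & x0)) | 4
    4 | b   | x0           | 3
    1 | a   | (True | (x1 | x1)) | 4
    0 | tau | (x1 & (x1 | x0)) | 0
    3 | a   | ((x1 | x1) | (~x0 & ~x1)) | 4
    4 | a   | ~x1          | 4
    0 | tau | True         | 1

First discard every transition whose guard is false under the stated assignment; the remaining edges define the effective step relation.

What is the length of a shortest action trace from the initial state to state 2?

BFS to 2:
  depth 0: {0}
  depth 1: {1,3}
  depth 2: {2,4}
depth(2)=2, e.g. b·b

Answer: 2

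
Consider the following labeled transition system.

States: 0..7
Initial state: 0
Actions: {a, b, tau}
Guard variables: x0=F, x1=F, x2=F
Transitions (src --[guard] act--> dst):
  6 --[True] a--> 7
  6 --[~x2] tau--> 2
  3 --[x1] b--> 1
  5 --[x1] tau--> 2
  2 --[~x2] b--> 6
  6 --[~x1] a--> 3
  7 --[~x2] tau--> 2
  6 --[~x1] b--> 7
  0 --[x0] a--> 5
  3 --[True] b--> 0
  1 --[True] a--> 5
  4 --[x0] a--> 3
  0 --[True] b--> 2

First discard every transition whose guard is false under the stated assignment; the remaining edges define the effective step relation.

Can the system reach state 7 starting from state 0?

Answer: REACHABLE

Trace:
9 transition(s) survive guard evaluation.
depth 0: {0}
depth 1: {2}  total {0,2}
depth 2: {6}  total {0,2,6}
depth 3: {3,7}  total {0,2,3,6,7}
R = {0,2,3,6,7}
Path to 7: b·b·a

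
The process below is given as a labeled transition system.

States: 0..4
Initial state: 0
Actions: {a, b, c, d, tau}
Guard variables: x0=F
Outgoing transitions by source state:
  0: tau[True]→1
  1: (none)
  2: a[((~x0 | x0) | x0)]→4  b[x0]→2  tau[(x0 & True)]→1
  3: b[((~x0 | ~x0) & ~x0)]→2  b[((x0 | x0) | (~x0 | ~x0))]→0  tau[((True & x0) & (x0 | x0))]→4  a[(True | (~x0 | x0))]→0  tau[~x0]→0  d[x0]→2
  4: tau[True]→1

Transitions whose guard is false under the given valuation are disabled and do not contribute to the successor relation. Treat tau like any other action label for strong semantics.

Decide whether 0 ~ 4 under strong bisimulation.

Answer: BISIMILAR

Analysis:
Compute ~ classes (split until stable):
  P[0] = {{0,1,2,3,4}}
  P[1] = {{0,4},{1},{2},{3}}
stable after 2 split(s): 4 block(s)
class of 0: {0,4}; class of 4: {0,4}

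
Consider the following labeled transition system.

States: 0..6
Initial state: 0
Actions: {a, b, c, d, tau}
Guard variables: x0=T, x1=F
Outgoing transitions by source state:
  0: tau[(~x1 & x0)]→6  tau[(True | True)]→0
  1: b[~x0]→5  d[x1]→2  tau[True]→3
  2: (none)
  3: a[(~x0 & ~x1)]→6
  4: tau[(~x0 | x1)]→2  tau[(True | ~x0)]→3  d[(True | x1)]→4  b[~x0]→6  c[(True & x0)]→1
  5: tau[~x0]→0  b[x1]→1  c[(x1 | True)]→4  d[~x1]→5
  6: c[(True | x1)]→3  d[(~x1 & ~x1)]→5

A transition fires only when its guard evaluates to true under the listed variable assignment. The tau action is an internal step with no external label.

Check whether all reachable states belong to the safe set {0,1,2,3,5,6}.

Answer: INVARIANT VIOLATED at state 4

Analysis:
Inv-set: {0,1,2,3,5,6}
R = {0,1,3,4,5,6}
  0: safe
  1: safe
  3: safe
  4: VIOLATES
  5: safe
  6: safe
counterexample path to 4: tau·d·c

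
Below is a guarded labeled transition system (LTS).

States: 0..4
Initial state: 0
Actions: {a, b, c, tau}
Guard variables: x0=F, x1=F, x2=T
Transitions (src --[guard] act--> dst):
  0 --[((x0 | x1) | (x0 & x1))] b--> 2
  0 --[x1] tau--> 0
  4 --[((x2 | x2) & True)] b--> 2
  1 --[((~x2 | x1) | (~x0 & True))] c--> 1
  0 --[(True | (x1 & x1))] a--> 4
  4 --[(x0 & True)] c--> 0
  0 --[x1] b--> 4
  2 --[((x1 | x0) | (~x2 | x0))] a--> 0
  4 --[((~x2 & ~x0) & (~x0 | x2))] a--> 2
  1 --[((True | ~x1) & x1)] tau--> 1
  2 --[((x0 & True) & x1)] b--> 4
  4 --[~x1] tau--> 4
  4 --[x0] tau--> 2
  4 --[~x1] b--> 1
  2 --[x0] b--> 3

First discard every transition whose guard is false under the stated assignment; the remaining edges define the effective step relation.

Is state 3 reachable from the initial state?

Guard filter leaves 5 enabled edge(s).
L0 = {0}
L1 = {4}  cumulative {0,4}
L2 = {1,2}  cumulative {0,1,2,4}
R = {0,1,2,4}

Answer: UNREACHABLE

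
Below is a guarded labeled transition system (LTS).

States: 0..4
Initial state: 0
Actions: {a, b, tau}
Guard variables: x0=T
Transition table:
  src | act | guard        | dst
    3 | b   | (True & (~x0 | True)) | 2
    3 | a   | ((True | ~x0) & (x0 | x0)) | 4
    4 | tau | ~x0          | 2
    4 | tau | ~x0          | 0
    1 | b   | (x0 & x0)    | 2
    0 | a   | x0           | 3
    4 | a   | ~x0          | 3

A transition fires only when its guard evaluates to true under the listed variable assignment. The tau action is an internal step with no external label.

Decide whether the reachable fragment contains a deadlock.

Answer: DEADLOCK at state 2

Analysis:
Reachable = {0,2,3,4}
  0: a→3  [1 out]
  2: ∅  [STUCK]
  3: a→4  b→2  [2 out]
  4: ∅  [STUCK]
Path to 2: a·b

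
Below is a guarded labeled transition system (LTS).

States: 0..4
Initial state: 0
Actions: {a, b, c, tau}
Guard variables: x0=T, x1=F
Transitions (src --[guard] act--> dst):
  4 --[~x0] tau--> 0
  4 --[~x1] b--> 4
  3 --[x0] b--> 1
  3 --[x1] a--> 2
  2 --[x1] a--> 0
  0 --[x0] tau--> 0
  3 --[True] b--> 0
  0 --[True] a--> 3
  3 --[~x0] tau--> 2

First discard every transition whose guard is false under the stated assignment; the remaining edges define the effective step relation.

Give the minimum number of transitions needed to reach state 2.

Layered search for 2:
  Layer 0: {0}
  Layer 1: {3}
  Layer 2: {1}
2 never appears.

Answer: UNREACHABLE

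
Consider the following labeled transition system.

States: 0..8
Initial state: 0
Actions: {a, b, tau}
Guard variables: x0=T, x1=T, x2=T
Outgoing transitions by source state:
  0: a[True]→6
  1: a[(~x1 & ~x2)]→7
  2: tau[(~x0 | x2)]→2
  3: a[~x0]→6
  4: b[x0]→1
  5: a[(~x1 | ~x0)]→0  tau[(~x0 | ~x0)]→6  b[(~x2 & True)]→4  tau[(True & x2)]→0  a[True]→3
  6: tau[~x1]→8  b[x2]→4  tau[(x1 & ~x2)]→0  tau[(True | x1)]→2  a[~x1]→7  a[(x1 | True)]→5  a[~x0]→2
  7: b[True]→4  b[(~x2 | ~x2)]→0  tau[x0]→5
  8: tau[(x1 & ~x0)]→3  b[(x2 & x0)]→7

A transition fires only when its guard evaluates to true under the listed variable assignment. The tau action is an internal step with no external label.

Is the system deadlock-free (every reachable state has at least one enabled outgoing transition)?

Answer: DEADLOCK at state 1

Trace:
Reachable = {0,1,2,3,4,5,6}
  0: a→6  [1 exit(s)]
  1: ∅  [deadlock]
  2: tau→2  [1 exit(s)]
  3: ∅  [deadlock]
  4: b→1  [1 exit(s)]
  5: a→3  tau→0  [2 exit(s)]
  6: a→5  b→4  tau→2  [3 exit(s)]
Path to 1: a·b·b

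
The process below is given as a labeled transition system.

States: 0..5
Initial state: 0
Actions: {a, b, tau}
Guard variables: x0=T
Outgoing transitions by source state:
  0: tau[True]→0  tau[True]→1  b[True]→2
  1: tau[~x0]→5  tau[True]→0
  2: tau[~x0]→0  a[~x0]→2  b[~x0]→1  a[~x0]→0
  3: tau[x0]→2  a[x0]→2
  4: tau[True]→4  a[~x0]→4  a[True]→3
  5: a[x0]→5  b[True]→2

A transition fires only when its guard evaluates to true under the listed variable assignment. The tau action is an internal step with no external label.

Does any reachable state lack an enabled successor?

Answer: DEADLOCK at state 2

Working:
R = {0,1,2}
  0: b→2  tau→0  tau→1  [3 exit(s)]
  1: tau→0  [1 exit(s)]
  2: ∅  [deadlock]
trace reaching 2: b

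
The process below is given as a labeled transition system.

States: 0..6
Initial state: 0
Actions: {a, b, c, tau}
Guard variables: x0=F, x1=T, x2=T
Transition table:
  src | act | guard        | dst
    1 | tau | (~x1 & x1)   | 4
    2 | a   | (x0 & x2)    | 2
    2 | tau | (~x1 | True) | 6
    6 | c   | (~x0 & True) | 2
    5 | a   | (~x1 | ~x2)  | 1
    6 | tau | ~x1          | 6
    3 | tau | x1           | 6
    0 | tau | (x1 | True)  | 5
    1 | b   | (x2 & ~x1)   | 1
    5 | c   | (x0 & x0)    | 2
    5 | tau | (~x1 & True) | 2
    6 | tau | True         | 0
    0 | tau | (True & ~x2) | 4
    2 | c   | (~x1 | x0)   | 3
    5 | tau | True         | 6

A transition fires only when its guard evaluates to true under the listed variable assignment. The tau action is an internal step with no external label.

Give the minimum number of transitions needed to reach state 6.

Breadth-first toward 6:
  Layer 0: {0}
  Layer 1: {5}
  Layer 2: {6}
first hit 6 at d=2 via tau·tau

Answer: 2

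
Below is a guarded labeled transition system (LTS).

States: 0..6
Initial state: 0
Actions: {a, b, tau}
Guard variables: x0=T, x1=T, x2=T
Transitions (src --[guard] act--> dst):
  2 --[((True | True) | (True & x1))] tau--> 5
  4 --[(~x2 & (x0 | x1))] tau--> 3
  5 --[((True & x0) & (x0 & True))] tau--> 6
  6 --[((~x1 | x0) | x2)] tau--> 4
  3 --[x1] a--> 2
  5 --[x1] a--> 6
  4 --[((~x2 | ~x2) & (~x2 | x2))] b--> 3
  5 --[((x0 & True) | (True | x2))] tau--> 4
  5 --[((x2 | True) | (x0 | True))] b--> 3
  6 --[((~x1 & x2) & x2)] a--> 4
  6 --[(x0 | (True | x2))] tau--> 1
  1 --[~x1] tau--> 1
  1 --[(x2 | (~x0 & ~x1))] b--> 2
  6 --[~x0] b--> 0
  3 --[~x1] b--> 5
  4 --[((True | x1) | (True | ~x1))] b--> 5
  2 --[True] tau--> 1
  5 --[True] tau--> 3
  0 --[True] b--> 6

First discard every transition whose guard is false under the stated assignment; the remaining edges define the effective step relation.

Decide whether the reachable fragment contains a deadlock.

Reach set: {0,1,2,3,4,5,6}
  0: b→6  [deg 1]
  1: b→2  [deg 1]
  2: tau→1  tau→5  [deg 2]
  3: a→2  [deg 1]
  4: b→5  [deg 1]
  5: a→6  b→3  tau→3  tau→4  tau→6  [deg 5]
  6: tau→1  tau→4  [deg 2]

Answer: DEADLOCK-FREE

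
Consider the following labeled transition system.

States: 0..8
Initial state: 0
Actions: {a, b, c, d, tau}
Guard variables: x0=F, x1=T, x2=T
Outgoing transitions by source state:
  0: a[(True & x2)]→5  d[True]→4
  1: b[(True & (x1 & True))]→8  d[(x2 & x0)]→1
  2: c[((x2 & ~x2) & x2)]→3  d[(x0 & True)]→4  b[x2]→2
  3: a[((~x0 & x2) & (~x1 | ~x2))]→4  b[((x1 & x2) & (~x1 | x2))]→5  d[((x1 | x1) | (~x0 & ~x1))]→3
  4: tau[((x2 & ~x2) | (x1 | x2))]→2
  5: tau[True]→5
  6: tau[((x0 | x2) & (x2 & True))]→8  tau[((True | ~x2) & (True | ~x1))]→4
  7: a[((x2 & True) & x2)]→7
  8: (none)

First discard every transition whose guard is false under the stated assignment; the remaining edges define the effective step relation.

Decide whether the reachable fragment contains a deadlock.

Reachable = {0,2,4,5}
  0: a→5  d→4  [deg 2]
  2: b→2  [deg 1]
  4: tau→2  [deg 1]
  5: tau→5  [deg 1]

Answer: DEADLOCK-FREE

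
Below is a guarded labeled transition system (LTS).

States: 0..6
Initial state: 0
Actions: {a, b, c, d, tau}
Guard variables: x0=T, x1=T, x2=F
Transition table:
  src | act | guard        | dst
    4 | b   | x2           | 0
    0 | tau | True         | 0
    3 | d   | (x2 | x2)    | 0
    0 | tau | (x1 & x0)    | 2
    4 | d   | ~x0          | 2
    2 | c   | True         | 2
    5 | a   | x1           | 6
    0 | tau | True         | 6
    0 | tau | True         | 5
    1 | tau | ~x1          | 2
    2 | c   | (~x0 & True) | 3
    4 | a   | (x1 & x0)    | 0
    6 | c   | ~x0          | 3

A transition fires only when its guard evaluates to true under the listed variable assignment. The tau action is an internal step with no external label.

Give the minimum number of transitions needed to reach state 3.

Layered search for 3:
  depth 0: {0}
  depth 1: {2,5,6}
3 never appears.

Answer: UNREACHABLE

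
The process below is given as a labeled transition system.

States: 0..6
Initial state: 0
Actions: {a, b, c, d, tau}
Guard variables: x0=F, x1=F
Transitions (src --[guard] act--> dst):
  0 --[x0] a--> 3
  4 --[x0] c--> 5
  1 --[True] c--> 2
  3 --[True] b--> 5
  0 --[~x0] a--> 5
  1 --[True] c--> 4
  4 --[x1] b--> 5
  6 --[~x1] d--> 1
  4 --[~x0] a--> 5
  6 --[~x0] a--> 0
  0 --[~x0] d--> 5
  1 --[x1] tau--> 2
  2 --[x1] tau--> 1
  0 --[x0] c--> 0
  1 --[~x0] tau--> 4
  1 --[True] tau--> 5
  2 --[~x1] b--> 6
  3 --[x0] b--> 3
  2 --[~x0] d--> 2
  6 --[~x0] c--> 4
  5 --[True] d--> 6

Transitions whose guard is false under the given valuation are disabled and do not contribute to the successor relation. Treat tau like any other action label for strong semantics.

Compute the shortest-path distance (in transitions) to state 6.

Answer: 2

Analysis:
Breadth-first toward 6:
  L0 = {0}
  L1 = {5}
  L2 = {6}
depth(6)=2, e.g. a·d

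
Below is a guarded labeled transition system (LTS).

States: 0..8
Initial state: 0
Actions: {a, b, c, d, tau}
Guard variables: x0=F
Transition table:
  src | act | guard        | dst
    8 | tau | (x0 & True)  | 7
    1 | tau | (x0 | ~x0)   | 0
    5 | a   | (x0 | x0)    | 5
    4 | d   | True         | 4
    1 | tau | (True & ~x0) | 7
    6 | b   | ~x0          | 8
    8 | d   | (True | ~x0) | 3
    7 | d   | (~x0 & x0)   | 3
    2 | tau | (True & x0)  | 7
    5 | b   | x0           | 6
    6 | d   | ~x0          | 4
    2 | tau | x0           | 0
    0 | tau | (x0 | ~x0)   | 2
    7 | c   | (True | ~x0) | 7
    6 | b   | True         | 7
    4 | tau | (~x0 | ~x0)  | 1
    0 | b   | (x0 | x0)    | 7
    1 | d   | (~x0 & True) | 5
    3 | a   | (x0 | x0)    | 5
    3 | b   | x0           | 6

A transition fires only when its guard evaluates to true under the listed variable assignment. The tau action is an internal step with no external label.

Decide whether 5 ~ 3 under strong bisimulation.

Refine partition for ~:
  round 0: {{0,1,2,3,4,5,6,7,8}}
  round 1: {{0},{1,4},{2,3,5},{6},{7},{8}}
  round 2: {{0},{1},{2,3,5},{4},{6},{7},{8}}
7 equivalence class(es) (converged in 3)
class of 5: {2,3,5}; class of 3: {2,3,5}

Answer: BISIMILAR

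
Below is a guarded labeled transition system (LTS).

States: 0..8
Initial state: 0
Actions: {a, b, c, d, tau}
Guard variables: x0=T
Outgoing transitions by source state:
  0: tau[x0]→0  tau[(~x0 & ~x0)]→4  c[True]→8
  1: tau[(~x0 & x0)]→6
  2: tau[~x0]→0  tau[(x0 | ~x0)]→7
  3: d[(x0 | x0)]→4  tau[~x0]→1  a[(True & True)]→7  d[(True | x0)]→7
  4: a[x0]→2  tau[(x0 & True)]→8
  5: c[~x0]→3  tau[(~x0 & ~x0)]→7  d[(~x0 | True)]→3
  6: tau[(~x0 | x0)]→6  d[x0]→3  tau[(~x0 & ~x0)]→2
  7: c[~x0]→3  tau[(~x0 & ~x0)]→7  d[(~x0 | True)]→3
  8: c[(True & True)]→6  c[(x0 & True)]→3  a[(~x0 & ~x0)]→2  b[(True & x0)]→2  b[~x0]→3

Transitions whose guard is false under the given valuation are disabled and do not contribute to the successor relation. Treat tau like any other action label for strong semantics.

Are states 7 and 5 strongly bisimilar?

Compute ~ classes (split until stable):
  π0 = {{0,1,2,3,4,5,6,7,8}}
  π1 = {{0},{1},{2},{3},{4},{5,7},{6},{8}}
stable after 2 split(s): 8 block(s)
class of 7: {5,7}; class of 5: {5,7}

Answer: BISIMILAR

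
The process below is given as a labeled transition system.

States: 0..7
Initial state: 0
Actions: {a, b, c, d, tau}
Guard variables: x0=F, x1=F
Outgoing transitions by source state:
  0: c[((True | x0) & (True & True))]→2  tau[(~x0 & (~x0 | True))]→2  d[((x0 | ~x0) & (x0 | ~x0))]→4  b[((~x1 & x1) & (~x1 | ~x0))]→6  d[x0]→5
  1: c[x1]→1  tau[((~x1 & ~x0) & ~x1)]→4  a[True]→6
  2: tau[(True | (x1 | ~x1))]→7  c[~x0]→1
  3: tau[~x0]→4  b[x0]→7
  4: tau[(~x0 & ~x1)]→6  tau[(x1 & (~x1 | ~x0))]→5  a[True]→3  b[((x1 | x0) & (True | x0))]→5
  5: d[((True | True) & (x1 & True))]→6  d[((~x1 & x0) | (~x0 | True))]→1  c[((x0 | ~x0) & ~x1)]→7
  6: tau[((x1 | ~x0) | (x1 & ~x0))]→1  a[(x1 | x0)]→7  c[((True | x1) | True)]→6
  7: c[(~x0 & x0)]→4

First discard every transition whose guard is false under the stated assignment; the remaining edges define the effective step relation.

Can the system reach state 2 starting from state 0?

Answer: REACHABLE

Working:
Guard filter leaves 14 enabled edge(s).
L0 = {0}
L1 = {2,4}  now seen {0,2,4}
L2 = {1,3,6,7}  now seen {0,1,2,3,4,6,7}
R = {0,1,2,3,4,6,7}
witness 2: c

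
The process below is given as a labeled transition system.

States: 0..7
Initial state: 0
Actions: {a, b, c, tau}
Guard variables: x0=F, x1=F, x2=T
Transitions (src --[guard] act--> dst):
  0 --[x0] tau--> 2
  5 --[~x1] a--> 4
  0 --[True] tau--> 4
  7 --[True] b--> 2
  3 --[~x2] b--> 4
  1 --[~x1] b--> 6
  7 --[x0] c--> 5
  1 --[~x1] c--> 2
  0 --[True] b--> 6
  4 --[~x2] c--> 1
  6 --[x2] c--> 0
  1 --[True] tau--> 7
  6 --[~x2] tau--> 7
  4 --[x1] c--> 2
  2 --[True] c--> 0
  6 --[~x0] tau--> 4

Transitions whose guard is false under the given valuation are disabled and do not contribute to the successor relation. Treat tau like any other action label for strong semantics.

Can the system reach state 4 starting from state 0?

Answer: REACHABLE

Trace:
Guard filter leaves 10 enabled edge(s).
depth 0: {0}
depth 1: {4,6}  cumulative {0,4,6}
Reach set: {0,4,6}
Path to 4: tau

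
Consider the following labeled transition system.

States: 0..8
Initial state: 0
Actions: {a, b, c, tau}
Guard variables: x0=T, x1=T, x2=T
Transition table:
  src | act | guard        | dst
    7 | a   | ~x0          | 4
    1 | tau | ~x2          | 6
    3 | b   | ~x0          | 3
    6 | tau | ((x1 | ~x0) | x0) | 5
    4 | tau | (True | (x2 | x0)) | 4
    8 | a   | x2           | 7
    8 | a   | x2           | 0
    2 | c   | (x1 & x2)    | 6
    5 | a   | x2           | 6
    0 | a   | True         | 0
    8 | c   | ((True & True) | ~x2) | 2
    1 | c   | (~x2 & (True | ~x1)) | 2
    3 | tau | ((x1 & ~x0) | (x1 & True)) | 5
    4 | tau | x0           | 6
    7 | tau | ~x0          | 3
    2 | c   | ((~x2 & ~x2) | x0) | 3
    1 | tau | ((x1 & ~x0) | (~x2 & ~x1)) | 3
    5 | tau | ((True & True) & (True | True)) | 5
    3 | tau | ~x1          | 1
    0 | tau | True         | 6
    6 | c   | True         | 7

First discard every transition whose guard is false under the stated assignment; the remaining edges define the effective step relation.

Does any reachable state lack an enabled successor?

Answer: DEADLOCK at state 7

Working:
Reachable = {0,5,6,7}
  0: a→0  tau→6  [2 exit(s)]
  5: a→6  tau→5  [2 exit(s)]
  6: c→7  tau→5  [2 exit(s)]
  7: ∅  [deadlock]
trace reaching 7: tau·c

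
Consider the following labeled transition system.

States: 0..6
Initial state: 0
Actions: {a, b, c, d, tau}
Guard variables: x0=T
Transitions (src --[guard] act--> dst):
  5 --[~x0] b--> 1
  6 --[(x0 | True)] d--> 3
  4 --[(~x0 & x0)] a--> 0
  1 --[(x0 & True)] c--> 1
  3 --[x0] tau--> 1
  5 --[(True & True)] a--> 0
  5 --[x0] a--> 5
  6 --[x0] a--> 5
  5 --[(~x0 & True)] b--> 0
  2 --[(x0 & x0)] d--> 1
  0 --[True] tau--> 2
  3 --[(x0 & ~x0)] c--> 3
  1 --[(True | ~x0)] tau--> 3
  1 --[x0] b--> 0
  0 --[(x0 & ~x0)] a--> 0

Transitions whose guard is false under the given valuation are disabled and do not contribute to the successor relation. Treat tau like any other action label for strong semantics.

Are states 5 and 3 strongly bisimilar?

Compute ~ classes (split until stable):
  π0 = {{0,1,2,3,4,5,6}}
  π1 = {{0,3},{1},{2},{4},{5},{6}}
  π2 = {{0},{1},{2},{3},{4},{5},{6}}
stable after 3 split(s): 7 block(s)
5∈{5}, 3∈{3}

Answer: NOT BISIMILAR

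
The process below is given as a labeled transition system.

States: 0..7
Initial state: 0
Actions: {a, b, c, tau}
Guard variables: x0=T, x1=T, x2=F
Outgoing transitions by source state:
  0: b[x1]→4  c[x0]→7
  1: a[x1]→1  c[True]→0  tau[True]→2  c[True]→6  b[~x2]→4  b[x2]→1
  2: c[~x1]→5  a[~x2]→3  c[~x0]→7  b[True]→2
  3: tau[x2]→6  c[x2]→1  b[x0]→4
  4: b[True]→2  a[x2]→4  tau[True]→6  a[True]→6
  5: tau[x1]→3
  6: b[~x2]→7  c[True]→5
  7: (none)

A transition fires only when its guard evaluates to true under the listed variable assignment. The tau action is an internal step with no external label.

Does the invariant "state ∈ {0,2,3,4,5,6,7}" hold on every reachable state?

Inv-set: {0,2,3,4,5,6,7}
R = {0,2,3,4,5,6,7}
  0: ok
  2: ok
  3: ok
  4: ok
  5: ok
  6: ok
  7: ok

Answer: INVARIANT HOLDS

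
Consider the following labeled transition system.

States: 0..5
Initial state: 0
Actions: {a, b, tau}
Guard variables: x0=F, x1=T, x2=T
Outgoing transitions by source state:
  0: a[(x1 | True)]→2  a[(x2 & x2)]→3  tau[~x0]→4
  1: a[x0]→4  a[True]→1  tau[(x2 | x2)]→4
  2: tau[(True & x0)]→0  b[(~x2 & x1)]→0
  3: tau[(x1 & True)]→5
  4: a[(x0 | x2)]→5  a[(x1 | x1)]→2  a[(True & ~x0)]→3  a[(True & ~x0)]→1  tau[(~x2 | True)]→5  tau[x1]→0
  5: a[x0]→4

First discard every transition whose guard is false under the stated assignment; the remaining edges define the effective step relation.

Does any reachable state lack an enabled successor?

Answer: DEADLOCK at state 2

Working:
Reach set: {0,1,2,3,4,5}
  0: a→2  a→3  tau→4  [deg 3]
  1: a→1  tau→4  [deg 2]
  2: ∅  [no exit]
  3: tau→5  [deg 1]
  4: a→1  a→2  a→3  a→5  tau→0  tau→5  [deg 6]
  5: ∅  [no exit]
trace reaching 2: a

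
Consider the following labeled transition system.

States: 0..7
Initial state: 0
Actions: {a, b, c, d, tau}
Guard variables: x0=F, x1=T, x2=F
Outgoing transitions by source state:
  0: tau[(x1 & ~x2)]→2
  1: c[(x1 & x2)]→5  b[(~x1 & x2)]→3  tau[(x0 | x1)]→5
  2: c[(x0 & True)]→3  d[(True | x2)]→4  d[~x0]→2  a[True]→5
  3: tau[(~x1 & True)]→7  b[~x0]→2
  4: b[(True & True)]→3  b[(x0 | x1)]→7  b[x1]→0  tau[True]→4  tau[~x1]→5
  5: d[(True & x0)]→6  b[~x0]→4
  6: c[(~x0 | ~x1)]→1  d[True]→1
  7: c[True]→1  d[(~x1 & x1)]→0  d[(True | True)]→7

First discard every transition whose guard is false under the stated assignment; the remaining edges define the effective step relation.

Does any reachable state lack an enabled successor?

R = {0,1,2,3,4,5,7}
  0: tau→2  [deg 1]
  1: tau→5  [deg 1]
  2: a→5  d→2  d→4  [deg 3]
  3: b→2  [deg 1]
  4: b→0  b→3  b→7  tau→4  [deg 4]
  5: b→4  [deg 1]
  7: c→1  d→7  [deg 2]

Answer: DEADLOCK-FREE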